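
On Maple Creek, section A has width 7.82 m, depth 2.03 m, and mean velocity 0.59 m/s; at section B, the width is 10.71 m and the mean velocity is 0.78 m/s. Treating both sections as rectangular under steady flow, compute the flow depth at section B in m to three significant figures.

Q = A₁V₁ = (7.82×2.03) × 0.59 = 9.366 m³/s
d₂ = Q/(b₂ V₂) = 9.366/(10.71×0.78) = 1.121 m

1.12 m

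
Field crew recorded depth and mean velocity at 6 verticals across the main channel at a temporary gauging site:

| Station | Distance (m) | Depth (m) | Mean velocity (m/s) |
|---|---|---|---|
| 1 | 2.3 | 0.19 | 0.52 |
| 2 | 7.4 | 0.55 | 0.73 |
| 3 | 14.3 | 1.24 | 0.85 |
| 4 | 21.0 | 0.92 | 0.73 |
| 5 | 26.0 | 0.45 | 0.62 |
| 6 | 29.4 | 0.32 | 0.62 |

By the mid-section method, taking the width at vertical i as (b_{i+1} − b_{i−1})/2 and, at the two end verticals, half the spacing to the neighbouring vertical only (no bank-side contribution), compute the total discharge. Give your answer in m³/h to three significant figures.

w_1 = (7.4 − 2.3)/2 = 2.55 m; q_1 = 0.52 × 0.19 × 2.55 = 0.2519 m³/s
w_2 = (14.3 − 2.3)/2 = 6 m; q_2 = 0.73 × 0.55 × 6 = 2.409 m³/s
w_3 = (21.0 − 7.4)/2 = 6.8 m; q_3 = 0.85 × 1.24 × 6.8 = 7.167 m³/s
w_4 = (26.0 − 14.3)/2 = 5.85 m; q_4 = 0.73 × 0.92 × 5.85 = 3.929 m³/s
w_5 = (29.4 − 21.0)/2 = 4.2 m; q_5 = 0.62 × 0.45 × 4.2 = 1.172 m³/s
w_6 = (29.4 − 26.0)/2 = 1.7 m; q_6 = 0.62 × 0.32 × 1.7 = 0.3373 m³/s
Q = Σ qᵢ = 15.27 m³/s
= 15.27 × 3600 = 54960 m³/h

55000 m³/h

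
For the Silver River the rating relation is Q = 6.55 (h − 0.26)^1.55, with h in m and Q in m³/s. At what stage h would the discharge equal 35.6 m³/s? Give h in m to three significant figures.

h − h₀ = (Q/C)^(1/b) = (35.6/6.55)^(1/1.55) = 2.981 m
h = 0.26 + 2.981 = 3.241 m

3.24 m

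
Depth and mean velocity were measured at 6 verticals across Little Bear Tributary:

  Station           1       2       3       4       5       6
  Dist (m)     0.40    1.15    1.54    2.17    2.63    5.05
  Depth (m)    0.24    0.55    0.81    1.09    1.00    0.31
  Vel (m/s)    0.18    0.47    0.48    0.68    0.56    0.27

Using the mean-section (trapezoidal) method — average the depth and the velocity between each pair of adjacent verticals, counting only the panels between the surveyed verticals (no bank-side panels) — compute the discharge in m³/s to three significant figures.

Panel 1-2: Δb = 0.75 m, d̄ = (0.24+0.55)/2 = 0.395, v̄ = (0.18+0.47)/2 = 0.325 → q = 0.75×0.395×0.325 = 0.09628 m³/s
Panel 2-3: Δb = 0.39 m, d̄ = (0.55+0.81)/2 = 0.68, v̄ = (0.47+0.48)/2 = 0.475 → q = 0.39×0.68×0.475 = 0.1260 m³/s
Panel 3-4: Δb = 0.63 m, d̄ = (0.81+1.09)/2 = 0.95, v̄ = (0.48+0.68)/2 = 0.58 → q = 0.63×0.95×0.58 = 0.3471 m³/s
Panel 4-5: Δb = 0.46 m, d̄ = (1.09+1.00)/2 = 1.045, v̄ = (0.68+0.56)/2 = 0.62 → q = 0.46×1.045×0.62 = 0.2980 m³/s
Panel 5-6: Δb = 2.42 m, d̄ = (1.00+0.31)/2 = 0.655, v̄ = (0.56+0.27)/2 = 0.415 → q = 2.42×0.655×0.415 = 0.6578 m³/s
Q = Σ q = 1.525 m³/s

1.53 m³/s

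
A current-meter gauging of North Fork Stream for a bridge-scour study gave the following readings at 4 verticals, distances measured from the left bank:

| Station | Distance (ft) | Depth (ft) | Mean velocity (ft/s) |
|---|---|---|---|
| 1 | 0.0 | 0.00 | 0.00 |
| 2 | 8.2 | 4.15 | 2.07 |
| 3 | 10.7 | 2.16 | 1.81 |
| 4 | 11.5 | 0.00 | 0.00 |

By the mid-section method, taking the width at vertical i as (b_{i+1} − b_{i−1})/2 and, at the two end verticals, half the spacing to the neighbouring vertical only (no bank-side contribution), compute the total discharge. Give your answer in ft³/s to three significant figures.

w_2 = (10.7 − 0.0)/2 = 5.35 ft; q_2 = 2.07 × 4.15 × 5.35 = 45.96 ft³/s
w_3 = (11.5 − 8.2)/2 = 1.65 ft; q_3 = 1.81 × 2.16 × 1.65 = 6.451 ft³/s
Stations 1, 4 contribute zero (depth or velocity is 0).
Q = Σ qᵢ = 52.41 ft³/s

52.4 ft³/s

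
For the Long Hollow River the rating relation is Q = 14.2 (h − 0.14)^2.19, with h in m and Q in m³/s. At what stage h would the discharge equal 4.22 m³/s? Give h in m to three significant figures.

h − h₀ = (Q/C)^(1/b) = (4.22/14.2)^(1/2.19) = 0.5746 m
h = 0.14 + 0.5746 = 0.7146 m

0.715 m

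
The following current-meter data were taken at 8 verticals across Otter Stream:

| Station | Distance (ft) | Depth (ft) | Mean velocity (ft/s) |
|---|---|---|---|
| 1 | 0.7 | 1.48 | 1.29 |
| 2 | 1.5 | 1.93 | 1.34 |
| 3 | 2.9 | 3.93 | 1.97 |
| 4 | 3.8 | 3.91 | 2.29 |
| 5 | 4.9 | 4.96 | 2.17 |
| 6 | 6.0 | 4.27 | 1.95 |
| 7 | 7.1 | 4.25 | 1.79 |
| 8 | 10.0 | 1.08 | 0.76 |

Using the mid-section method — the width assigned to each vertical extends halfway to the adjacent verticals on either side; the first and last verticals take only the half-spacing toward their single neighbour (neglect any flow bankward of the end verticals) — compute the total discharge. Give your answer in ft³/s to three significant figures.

58.9 ft³/s

w_1 = (1.5 − 0.7)/2 = 0.4 ft; q_1 = 1.29 × 1.48 × 0.4 = 0.7637 ft³/s
w_2 = (2.9 − 0.7)/2 = 1.1 ft; q_2 = 1.34 × 1.93 × 1.1 = 2.845 ft³/s
w_3 = (3.8 − 1.5)/2 = 1.15 ft; q_3 = 1.97 × 3.93 × 1.15 = 8.903 ft³/s
w_4 = (4.9 − 2.9)/2 = 1 ft; q_4 = 2.29 × 3.91 × 1 = 8.954 ft³/s
w_5 = (6.0 − 3.8)/2 = 1.1 ft; q_5 = 2.17 × 4.96 × 1.1 = 11.84 ft³/s
w_6 = (7.1 − 4.9)/2 = 1.1 ft; q_6 = 1.95 × 4.27 × 1.1 = 9.159 ft³/s
w_7 = (10.0 − 6.0)/2 = 2 ft; q_7 = 1.79 × 4.25 × 2 = 15.22 ft³/s
w_8 = (10.0 − 7.1)/2 = 1.45 ft; q_8 = 0.76 × 1.08 × 1.45 = 1.190 ft³/s
Q = Σ qᵢ = 58.87 ft³/s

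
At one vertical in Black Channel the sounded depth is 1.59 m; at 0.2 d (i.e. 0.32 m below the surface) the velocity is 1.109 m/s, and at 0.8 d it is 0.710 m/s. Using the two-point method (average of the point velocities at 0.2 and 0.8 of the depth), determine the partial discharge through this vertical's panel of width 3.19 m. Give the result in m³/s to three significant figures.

v̄ = (1.109 + 0.710) / 2 = 0.9095 m/s
q = v̄ × d × w = 0.9095 × 1.59 × 3.19 = 4.613 m³/s

4.61 m³/s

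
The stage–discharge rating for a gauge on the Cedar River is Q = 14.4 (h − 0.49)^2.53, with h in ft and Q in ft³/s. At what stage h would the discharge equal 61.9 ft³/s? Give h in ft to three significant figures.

h − h₀ = (Q/C)^(1/b) = (61.9/14.4)^(1/2.53) = 1.780 ft
h = 0.49 + 1.780 = 2.270 ft

2.27 ft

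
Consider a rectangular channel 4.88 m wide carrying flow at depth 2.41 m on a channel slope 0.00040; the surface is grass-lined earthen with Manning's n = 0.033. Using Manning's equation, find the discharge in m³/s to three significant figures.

A = b·y = 4.88 × 2.41 = 11.76 m²
P = b + 2y = 4.88 + 2×2.41 = 9.700 m
R = A/P = 11.76/9.700 = 1.212 m
Q = (1/n)·A·R^(2/3)·S^(1/2) = (1/0.033) × 11.76 × 1.212^(2/3) × 0.00040^(1/2) = 8.105 m³/s

8.10 m³/s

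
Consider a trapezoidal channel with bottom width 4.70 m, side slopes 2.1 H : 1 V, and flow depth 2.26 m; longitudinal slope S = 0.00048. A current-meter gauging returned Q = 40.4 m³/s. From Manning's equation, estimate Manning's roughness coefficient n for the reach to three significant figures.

0.0145

A = (b + z·y)·y = (4.70 + 2.1×2.26)×2.26 = 21.35 m²
P = b + 2y√(1+z²) = 4.70 + 2×2.26×√(1+2.1²) = 15.21 m
R = A/P = 21.35/15.21 = 1.403 m
n = (1/Q)·A·R^(2/3)·S^(1/2) = (1/40.4) × 21.35 × 1.253 × 0.02191 = 0.01451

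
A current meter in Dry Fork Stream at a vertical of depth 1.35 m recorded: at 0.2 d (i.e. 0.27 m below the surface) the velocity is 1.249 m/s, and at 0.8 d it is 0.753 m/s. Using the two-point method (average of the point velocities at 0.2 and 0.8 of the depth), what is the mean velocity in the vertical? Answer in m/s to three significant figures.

1.00 m/s

v̄ = (1.249 + 0.753) / 2 = 1.001 m/s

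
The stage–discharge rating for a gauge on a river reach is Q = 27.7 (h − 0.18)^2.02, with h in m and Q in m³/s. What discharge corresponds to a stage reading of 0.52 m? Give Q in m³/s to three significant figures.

3.13 m³/s

Q = 27.7 × (0.52 − 0.18)^2.02 = 27.7 × 0.34^2.02 = 3.134 m³/s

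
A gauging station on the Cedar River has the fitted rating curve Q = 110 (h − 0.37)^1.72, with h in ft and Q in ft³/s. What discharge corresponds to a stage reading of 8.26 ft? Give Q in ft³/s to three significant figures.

3840 ft³/s

Q = 110 × (8.26 − 0.37)^1.72 = 110 × 7.89^1.72 = 3840 ft³/s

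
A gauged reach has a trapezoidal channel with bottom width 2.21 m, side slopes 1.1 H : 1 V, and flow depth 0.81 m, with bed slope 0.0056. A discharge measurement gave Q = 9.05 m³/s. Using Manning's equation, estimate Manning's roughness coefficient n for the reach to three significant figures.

A = (b + z·y)·y = (2.21 + 1.1×0.81)×0.81 = 2.512 m²
P = b + 2y√(1+z²) = 2.21 + 2×0.81×√(1+1.1²) = 4.618 m
R = A/P = 2.512/4.618 = 0.5439 m
n = (1/Q)·A·R^(2/3)·S^(1/2) = (1/9.05) × 2.512 × 0.6663 × 0.07483 = 0.01384

0.0138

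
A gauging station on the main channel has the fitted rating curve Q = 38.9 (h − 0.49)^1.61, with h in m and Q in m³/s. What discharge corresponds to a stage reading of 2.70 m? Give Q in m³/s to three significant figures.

139 m³/s

Q = 38.9 × (2.70 − 0.49)^1.61 = 38.9 × 2.21^1.61 = 139.5 m³/s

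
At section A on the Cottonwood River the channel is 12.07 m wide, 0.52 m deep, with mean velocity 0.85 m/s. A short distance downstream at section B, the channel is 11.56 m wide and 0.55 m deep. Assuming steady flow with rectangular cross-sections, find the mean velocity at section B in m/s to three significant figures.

Q = A₁V₁ = (12.07×0.52) × 0.85 = 5.335 m³/s
A₂ = 11.56 × 0.55 = 6.358 m²
V₂ = Q/A₂ = 5.335/6.358 = 0.8391 m/s

0.839 m/s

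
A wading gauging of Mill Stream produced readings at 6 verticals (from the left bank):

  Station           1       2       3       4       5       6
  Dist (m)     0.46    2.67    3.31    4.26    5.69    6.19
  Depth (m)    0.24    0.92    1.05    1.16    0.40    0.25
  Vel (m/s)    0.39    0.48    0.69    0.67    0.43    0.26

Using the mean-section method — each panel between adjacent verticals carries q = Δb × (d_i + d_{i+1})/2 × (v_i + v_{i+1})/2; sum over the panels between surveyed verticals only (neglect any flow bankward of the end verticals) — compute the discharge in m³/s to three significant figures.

Panel 1-2: Δb = 2.21 m, d̄ = (0.24+0.92)/2 = 0.58, v̄ = (0.39+0.48)/2 = 0.435 → q = 2.21×0.58×0.435 = 0.5576 m³/s
Panel 2-3: Δb = 0.64 m, d̄ = (0.92+1.05)/2 = 0.985, v̄ = (0.48+0.69)/2 = 0.585 → q = 0.64×0.985×0.585 = 0.3688 m³/s
Panel 3-4: Δb = 0.95 m, d̄ = (1.05+1.16)/2 = 1.105, v̄ = (0.69+0.67)/2 = 0.68 → q = 0.95×1.105×0.68 = 0.7138 m³/s
Panel 4-5: Δb = 1.43 m, d̄ = (1.16+0.40)/2 = 0.78, v̄ = (0.67+0.43)/2 = 0.55 → q = 1.43×0.78×0.55 = 0.6135 m³/s
Panel 5-6: Δb = 0.5 m, d̄ = (0.40+0.25)/2 = 0.325, v̄ = (0.43+0.26)/2 = 0.345 → q = 0.5×0.325×0.345 = 0.05606 m³/s
Q = Σ q = 2.310 m³/s

2.31 m³/s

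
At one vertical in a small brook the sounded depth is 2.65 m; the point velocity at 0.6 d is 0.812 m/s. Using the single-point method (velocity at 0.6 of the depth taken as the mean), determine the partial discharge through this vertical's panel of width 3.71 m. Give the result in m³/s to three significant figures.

7.98 m³/s

v̄ = v₀.₆ = 0.812 m/s
q = v̄ × d × w = 0.8120 × 2.65 × 3.71 = 7.983 m³/s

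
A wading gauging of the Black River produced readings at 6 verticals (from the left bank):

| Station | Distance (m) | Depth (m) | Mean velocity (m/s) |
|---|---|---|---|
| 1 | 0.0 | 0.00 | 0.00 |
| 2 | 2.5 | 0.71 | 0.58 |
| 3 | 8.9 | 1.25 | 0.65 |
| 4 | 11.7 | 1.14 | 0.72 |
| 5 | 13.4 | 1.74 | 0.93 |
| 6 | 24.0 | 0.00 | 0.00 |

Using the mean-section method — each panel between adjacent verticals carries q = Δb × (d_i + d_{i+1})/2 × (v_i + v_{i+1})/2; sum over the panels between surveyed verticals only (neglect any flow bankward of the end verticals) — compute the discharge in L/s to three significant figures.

12700 L/s

Panel 1-2: Δb = 2.5 m, d̄ = (0.00+0.71)/2 = 0.355, v̄ = (0.00+0.58)/2 = 0.29 → q = 2.5×0.355×0.29 = 0.2574 m³/s
Panel 2-3: Δb = 6.4 m, d̄ = (0.71+1.25)/2 = 0.98, v̄ = (0.58+0.65)/2 = 0.615 → q = 6.4×0.98×0.615 = 3.857 m³/s
Panel 3-4: Δb = 2.8 m, d̄ = (1.25+1.14)/2 = 1.195, v̄ = (0.65+0.72)/2 = 0.685 → q = 2.8×1.195×0.685 = 2.292 m³/s
Panel 4-5: Δb = 1.7 m, d̄ = (1.14+1.74)/2 = 1.44, v̄ = (0.72+0.93)/2 = 0.825 → q = 1.7×1.44×0.825 = 2.020 m³/s
Panel 5-6: Δb = 10.6 m, d̄ = (1.74+0.00)/2 = 0.87, v̄ = (0.93+0.00)/2 = 0.465 → q = 10.6×0.87×0.465 = 4.288 m³/s
Q = Σ q = 12.71 m³/s
= 12.71 × 1000 = 12710 L/s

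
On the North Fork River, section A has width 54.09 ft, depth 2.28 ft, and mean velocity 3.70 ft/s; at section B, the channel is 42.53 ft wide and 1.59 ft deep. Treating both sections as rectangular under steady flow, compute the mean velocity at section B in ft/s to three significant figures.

6.75 ft/s

Q = A₁V₁ = (54.09×2.28) × 3.70 = 456.3 ft³/s
A₂ = 42.53 × 1.59 = 67.62 ft²
V₂ = Q/A₂ = 456.3/67.62 = 6.748 ft/s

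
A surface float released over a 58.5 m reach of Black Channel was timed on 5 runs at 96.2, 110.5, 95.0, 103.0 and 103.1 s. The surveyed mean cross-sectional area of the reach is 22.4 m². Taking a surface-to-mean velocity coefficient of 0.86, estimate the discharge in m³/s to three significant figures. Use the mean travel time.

t̄ = (96.2 + 110.5 + 95.0 + 103.0 + 103.1) / 5 = 101.56 s
v_surface = L / t̄ = 58.5 / 101.56 = 0.5760 m/s
v_mean = 0.86 × 0.5760 = 0.4954 m/s
Q = A × v_mean = 22.4 × 0.4954 = 11.10 m³/s

11.1 m³/s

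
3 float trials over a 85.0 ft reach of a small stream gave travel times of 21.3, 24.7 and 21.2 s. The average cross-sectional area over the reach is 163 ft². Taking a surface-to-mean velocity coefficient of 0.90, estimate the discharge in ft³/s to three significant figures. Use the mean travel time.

t̄ = (21.3 + 24.7 + 21.2) / 3 = 22.4 s
v_surface = L / t̄ = 85.0 / 22.4 = 3.795 ft/s
v_mean = 0.90 × 3.795 = 3.415 ft/s
Q = A × v_mean = 163 × 3.415 = 556.7 ft³/s

557 ft³/s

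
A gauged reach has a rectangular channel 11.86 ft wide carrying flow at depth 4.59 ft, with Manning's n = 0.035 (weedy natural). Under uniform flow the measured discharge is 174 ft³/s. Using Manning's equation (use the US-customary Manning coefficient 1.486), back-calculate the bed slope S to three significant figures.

A = b·y = 11.86 × 4.59 = 54.44 ft²
P = b + 2y = 11.86 + 2×4.59 = 21.04 ft
R = A/P = 54.44/21.04 = 2.587 ft
S = (Q·n / (1.486·A·R^(2/3)))² = (174×0.035 / (1.486×54.44×1.885))² = 0.001596

0.00160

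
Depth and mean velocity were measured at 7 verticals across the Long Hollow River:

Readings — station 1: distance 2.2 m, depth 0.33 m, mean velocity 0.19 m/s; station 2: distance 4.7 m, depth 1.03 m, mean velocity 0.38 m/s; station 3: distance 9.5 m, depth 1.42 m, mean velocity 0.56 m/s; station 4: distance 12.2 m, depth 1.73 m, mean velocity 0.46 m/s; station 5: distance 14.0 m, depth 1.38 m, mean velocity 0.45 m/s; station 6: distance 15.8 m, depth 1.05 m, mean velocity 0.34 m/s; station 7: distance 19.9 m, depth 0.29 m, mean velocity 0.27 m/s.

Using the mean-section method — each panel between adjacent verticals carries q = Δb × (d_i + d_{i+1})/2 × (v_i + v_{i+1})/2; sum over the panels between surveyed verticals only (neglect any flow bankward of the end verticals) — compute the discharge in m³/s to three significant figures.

8.39 m³/s

Panel 1-2: Δb = 2.5 m, d̄ = (0.33+1.03)/2 = 0.68, v̄ = (0.19+0.38)/2 = 0.285 → q = 2.5×0.68×0.285 = 0.4845 m³/s
Panel 2-3: Δb = 4.8 m, d̄ = (1.03+1.42)/2 = 1.225, v̄ = (0.38+0.56)/2 = 0.47 → q = 4.8×1.225×0.47 = 2.764 m³/s
Panel 3-4: Δb = 2.7 m, d̄ = (1.42+1.73)/2 = 1.575, v̄ = (0.56+0.46)/2 = 0.51 → q = 2.7×1.575×0.51 = 2.169 m³/s
Panel 4-5: Δb = 1.8 m, d̄ = (1.73+1.38)/2 = 1.555, v̄ = (0.46+0.45)/2 = 0.455 → q = 1.8×1.555×0.455 = 1.274 m³/s
Panel 5-6: Δb = 1.8 m, d̄ = (1.38+1.05)/2 = 1.215, v̄ = (0.45+0.34)/2 = 0.395 → q = 1.8×1.215×0.395 = 0.8639 m³/s
Panel 6-7: Δb = 4.1 m, d̄ = (1.05+0.29)/2 = 0.67, v̄ = (0.34+0.27)/2 = 0.305 → q = 4.1×0.67×0.305 = 0.8378 m³/s
Q = Σ q = 8.392 m³/s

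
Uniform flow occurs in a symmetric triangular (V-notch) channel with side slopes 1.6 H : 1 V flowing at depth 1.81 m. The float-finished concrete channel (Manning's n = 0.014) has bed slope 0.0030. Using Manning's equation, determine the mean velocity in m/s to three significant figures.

A = z·y² = 1.6×1.81² = 5.242 m²
P = 2y√(1+z²) = 2×1.81×√(1+1.6²) = 6.830 m
R = A/P = 5.242/6.830 = 0.7674 m
Q = (1/n)·A·R^(2/3)·S^(1/2) = (1/0.014) × 5.242 × 0.7674^(2/3) × 0.0030^(1/2) = 17.19 m³/s
V = Q/A = 17.19/5.242 = 3.279 m/s

3.28 m/s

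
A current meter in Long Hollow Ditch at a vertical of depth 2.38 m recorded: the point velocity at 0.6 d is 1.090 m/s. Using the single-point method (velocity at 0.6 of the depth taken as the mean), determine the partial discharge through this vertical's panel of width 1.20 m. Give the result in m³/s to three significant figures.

3.11 m³/s

v̄ = v₀.₆ = 1.090 m/s
q = v̄ × d × w = 1.090 × 2.38 × 1.20 = 3.113 m³/s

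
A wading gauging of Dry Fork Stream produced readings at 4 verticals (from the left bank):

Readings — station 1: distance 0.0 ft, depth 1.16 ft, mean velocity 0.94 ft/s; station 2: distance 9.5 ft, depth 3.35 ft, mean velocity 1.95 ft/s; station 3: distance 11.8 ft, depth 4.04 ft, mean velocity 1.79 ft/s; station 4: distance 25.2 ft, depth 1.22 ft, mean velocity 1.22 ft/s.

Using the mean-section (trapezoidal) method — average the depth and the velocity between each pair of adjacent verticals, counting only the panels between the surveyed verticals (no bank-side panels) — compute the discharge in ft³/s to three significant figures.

Panel 1-2: Δb = 9.5 ft, d̄ = (1.16+3.35)/2 = 2.255, v̄ = (0.94+1.95)/2 = 1.445 → q = 9.5×2.255×1.445 = 30.96 ft³/s
Panel 2-3: Δb = 2.3 ft, d̄ = (3.35+4.04)/2 = 3.695, v̄ = (1.95+1.79)/2 = 1.87 → q = 2.3×3.695×1.87 = 15.89 ft³/s
Panel 3-4: Δb = 13.4 ft, d̄ = (4.04+1.22)/2 = 2.63, v̄ = (1.79+1.22)/2 = 1.505 → q = 13.4×2.63×1.505 = 53.04 ft³/s
Q = Σ q = 99.89 ft³/s

99.9 ft³/s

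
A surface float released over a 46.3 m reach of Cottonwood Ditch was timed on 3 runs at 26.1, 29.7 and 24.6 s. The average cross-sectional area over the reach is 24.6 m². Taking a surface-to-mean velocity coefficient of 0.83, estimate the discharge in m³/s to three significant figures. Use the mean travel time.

t̄ = (26.1 + 29.7 + 24.6) / 3 = 26.8 s
v_surface = L / t̄ = 46.3 / 26.8 = 1.728 m/s
v_mean = 0.83 × 1.728 = 1.434 m/s
Q = A × v_mean = 24.6 × 1.434 = 35.27 m³/s

35.3 m³/s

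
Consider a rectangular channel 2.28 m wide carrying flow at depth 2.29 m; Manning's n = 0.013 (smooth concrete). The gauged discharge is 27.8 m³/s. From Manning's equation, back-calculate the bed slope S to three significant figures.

0.00689

A = b·y = 2.28 × 2.29 = 5.221 m²
P = b + 2y = 2.28 + 2×2.29 = 6.860 m
R = A/P = 5.221/6.860 = 0.7611 m
S = (Q·n / (1·A·R^(2/3)))² = (27.8×0.013 / (1×5.221×0.8336))² = 0.006895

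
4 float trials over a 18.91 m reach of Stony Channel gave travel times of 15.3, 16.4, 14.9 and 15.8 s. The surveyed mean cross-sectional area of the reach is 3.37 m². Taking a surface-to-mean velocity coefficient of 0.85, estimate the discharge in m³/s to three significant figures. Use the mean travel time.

t̄ = (15.3 + 16.4 + 14.9 + 15.8) / 4 = 15.6 s
v_surface = L / t̄ = 18.91 / 15.6 = 1.212 m/s
v_mean = 0.85 × 1.212 = 1.030 m/s
Q = A × v_mean = 3.37 × 1.030 = 3.472 m³/s

3.47 m³/s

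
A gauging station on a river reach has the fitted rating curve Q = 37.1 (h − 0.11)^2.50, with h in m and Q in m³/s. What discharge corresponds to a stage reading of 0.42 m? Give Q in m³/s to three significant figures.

1.99 m³/s

Q = 37.1 × (0.42 − 0.11)^2.50 = 37.1 × 0.31^2.50 = 1.985 m³/s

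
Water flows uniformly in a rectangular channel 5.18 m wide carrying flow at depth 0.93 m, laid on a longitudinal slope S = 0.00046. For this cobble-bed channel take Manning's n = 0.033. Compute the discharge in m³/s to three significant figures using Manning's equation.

A = b·y = 5.18 × 0.93 = 4.817 m²
P = b + 2y = 5.18 + 2×0.93 = 7.040 m
R = A/P = 4.817/7.040 = 0.6843 m
Q = (1/n)·A·R^(2/3)·S^(1/2) = (1/0.033) × 4.817 × 0.6843^(2/3) × 0.00046^(1/2) = 2.431 m³/s

2.43 m³/s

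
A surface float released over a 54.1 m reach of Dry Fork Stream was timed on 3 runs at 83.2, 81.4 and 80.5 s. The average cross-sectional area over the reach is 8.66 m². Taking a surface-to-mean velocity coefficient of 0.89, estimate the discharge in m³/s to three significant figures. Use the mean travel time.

5.10 m³/s

t̄ = (83.2 + 81.4 + 80.5) / 3 = 81.7 s
v_surface = L / t̄ = 54.1 / 81.7 = 0.6622 m/s
v_mean = 0.89 × 0.6622 = 0.5893 m/s
Q = A × v_mean = 8.66 × 0.5893 = 5.104 m³/s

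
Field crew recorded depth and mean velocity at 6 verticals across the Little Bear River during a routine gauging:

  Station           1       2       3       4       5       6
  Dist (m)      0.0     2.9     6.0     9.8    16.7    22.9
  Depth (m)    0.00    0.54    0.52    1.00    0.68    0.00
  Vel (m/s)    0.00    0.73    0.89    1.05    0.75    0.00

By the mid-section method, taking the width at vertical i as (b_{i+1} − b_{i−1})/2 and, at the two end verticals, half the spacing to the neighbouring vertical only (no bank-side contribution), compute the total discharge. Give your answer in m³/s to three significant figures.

w_2 = (6.0 − 0.0)/2 = 3 m; q_2 = 0.73 × 0.54 × 3 = 1.183 m³/s
w_3 = (9.8 − 2.9)/2 = 3.45 m; q_3 = 0.89 × 0.52 × 3.45 = 1.597 m³/s
w_4 = (16.7 − 6.0)/2 = 5.35 m; q_4 = 1.05 × 1.00 × 5.35 = 5.618 m³/s
w_5 = (22.9 − 9.8)/2 = 6.55 m; q_5 = 0.75 × 0.68 × 6.55 = 3.341 m³/s
Stations 1, 6 contribute zero (depth or velocity is 0).
Q = Σ qᵢ = 11.74 m³/s

11.7 m³/s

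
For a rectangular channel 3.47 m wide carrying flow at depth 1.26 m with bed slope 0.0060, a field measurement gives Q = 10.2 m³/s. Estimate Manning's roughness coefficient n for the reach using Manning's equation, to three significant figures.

A = b·y = 3.47 × 1.26 = 4.372 m²
P = b + 2y = 3.47 + 2×1.26 = 5.990 m
R = A/P = 4.372/5.990 = 0.7299 m
n = (1/Q)·A·R^(2/3)·S^(1/2) = (1/10.2) × 4.372 × 0.8107 × 0.07746 = 0.02692

0.0269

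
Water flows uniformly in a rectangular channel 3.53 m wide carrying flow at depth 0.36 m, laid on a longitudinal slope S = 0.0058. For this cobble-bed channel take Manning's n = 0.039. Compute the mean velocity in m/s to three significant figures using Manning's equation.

A = b·y = 3.53 × 0.36 = 1.271 m²
P = b + 2y = 3.53 + 2×0.36 = 4.250 m
R = A/P = 1.271/4.250 = 0.2990 m
Q = (1/n)·A·R^(2/3)·S^(1/2) = (1/0.039) × 1.271 × 0.2990^(2/3) × 0.0058^(1/2) = 1.110 m³/s
V = Q/A = 1.110/1.271 = 0.8732 m/s

0.873 m/s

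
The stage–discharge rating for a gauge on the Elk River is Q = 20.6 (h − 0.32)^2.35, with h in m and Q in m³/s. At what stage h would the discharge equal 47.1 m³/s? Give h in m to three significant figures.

h − h₀ = (Q/C)^(1/b) = (47.1/20.6)^(1/2.35) = 1.422 m
h = 0.32 + 1.422 = 1.742 m

1.74 m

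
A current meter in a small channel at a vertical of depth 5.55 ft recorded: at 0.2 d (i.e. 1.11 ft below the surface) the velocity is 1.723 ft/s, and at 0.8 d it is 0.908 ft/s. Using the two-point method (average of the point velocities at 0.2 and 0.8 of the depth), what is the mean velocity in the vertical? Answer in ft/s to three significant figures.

v̄ = (1.723 + 0.908) / 2 = 1.316 ft/s

1.32 ft/s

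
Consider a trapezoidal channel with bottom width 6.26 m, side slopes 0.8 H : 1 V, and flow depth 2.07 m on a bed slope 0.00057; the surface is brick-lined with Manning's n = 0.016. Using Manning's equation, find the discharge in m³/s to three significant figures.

30.9 m³/s

A = (b + z·y)·y = (6.26 + 0.8×2.07)×2.07 = 16.39 m²
P = b + 2y√(1+z²) = 6.26 + 2×2.07×√(1+0.8²) = 11.56 m
R = A/P = 16.39/11.56 = 1.417 m
Q = (1/n)·A·R^(2/3)·S^(1/2) = (1/0.016) × 16.39 × 1.417^(2/3) × 0.00057^(1/2) = 30.85 m³/s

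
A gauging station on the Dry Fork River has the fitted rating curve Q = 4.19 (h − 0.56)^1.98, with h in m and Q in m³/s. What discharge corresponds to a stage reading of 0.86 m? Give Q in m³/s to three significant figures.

Q = 4.19 × (0.86 − 0.56)^1.98 = 4.19 × 0.3^1.98 = 0.3863 m³/s

0.386 m³/s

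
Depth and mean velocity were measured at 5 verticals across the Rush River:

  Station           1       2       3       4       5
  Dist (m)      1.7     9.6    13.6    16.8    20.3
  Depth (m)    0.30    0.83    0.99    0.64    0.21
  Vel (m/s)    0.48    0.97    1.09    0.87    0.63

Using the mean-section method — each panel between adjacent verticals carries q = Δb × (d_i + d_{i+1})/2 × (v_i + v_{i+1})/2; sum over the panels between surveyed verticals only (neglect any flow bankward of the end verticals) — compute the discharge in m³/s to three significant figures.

10.7 m³/s

Panel 1-2: Δb = 7.9 m, d̄ = (0.30+0.83)/2 = 0.565, v̄ = (0.48+0.97)/2 = 0.725 → q = 7.9×0.565×0.725 = 3.236 m³/s
Panel 2-3: Δb = 4 m, d̄ = (0.83+0.99)/2 = 0.91, v̄ = (0.97+1.09)/2 = 1.03 → q = 4×0.91×1.03 = 3.749 m³/s
Panel 3-4: Δb = 3.2 m, d̄ = (0.99+0.64)/2 = 0.815, v̄ = (1.09+0.87)/2 = 0.98 → q = 3.2×0.815×0.98 = 2.556 m³/s
Panel 4-5: Δb = 3.5 m, d̄ = (0.64+0.21)/2 = 0.425, v̄ = (0.87+0.63)/2 = 0.75 → q = 3.5×0.425×0.75 = 1.116 m³/s
Q = Σ q = 10.66 m³/s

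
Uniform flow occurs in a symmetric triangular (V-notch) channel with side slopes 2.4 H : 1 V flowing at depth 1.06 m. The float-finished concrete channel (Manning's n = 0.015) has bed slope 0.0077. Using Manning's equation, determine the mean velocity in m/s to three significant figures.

3.63 m/s

A = z·y² = 2.4×1.06² = 2.697 m²
P = 2y√(1+z²) = 2×1.06×√(1+2.4²) = 5.512 m
R = A/P = 2.697/5.512 = 0.4892 m
Q = (1/n)·A·R^(2/3)·S^(1/2) = (1/0.015) × 2.697 × 0.4892^(2/3) × 0.0077^(1/2) = 9.795 m³/s
V = Q/A = 9.795/2.697 = 3.632 m/s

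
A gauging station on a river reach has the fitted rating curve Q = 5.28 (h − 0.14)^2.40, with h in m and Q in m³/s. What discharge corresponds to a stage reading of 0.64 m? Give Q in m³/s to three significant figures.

Q = 5.28 × (0.64 − 0.14)^2.40 = 5.28 × 0.5^2.40 = 1.000 m³/s

1.00 m³/s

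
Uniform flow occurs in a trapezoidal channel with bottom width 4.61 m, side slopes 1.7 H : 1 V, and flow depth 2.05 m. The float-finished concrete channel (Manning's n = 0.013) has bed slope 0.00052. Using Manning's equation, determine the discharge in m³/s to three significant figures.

34.8 m³/s

A = (b + z·y)·y = (4.61 + 1.7×2.05)×2.05 = 16.59 m²
P = b + 2y√(1+z²) = 4.61 + 2×2.05×√(1+1.7²) = 12.70 m
R = A/P = 16.59/12.70 = 1.307 m
Q = (1/n)·A·R^(2/3)·S^(1/2) = (1/0.013) × 16.59 × 1.307^(2/3) × 0.00052^(1/2) = 34.80 m³/s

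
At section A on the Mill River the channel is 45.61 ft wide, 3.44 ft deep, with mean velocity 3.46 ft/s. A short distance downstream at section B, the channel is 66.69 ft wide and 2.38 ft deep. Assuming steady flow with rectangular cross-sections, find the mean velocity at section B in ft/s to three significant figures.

Q = A₁V₁ = (45.61×3.44) × 3.46 = 542.9 ft³/s
A₂ = 66.69 × 2.38 = 158.7 ft²
V₂ = Q/A₂ = 542.9/158.7 = 3.420 ft/s

3.42 ft/s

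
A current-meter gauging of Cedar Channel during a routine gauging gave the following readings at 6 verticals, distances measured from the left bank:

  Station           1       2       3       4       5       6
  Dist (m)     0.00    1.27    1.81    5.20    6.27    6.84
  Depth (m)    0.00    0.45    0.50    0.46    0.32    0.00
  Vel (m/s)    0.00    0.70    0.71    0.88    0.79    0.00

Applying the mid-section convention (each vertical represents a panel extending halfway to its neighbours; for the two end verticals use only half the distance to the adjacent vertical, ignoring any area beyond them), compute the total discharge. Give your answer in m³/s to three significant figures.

2.09 m³/s

w_2 = (1.81 − 0.00)/2 = 0.905 m; q_2 = 0.70 × 0.45 × 0.905 = 0.2851 m³/s
w_3 = (5.20 − 1.27)/2 = 1.965 m; q_3 = 0.71 × 0.50 × 1.965 = 0.6976 m³/s
w_4 = (6.27 − 1.81)/2 = 2.23 m; q_4 = 0.88 × 0.46 × 2.23 = 0.9027 m³/s
w_5 = (6.84 − 5.20)/2 = 0.82 m; q_5 = 0.79 × 0.32 × 0.82 = 0.2073 m³/s
Stations 1, 6 contribute zero (depth or velocity is 0).
Q = Σ qᵢ = 2.093 m³/s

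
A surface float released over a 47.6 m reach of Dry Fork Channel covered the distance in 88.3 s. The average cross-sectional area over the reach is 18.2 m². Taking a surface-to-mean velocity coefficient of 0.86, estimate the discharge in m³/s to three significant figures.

v_surface = L / t̄ = 47.6 / 88.3 = 0.5391 m/s
v_mean = 0.86 × 0.5391 = 0.4636 m/s
Q = A × v_mean = 18.2 × 0.4636 = 8.438 m³/s

8.44 m³/s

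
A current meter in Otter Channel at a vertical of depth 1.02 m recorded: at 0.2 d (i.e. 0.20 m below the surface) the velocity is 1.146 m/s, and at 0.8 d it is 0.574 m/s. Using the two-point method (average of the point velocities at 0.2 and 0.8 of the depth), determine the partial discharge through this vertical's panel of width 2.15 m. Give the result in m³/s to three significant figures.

1.89 m³/s

v̄ = (1.146 + 0.574) / 2 = 0.8600 m/s
q = v̄ × d × w = 0.8600 × 1.02 × 2.15 = 1.886 m³/s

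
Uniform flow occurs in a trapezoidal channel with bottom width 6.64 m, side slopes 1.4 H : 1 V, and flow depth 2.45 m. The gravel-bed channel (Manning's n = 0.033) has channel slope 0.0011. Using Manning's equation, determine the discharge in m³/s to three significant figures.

A = (b + z·y)·y = (6.64 + 1.4×2.45)×2.45 = 24.67 m²
P = b + 2y√(1+z²) = 6.64 + 2×2.45×√(1+1.4²) = 15.07 m
R = A/P = 24.67/15.07 = 1.637 m
Q = (1/n)·A·R^(2/3)·S^(1/2) = (1/0.033) × 24.67 × 1.637^(2/3) × 0.0011^(1/2) = 34.44 m³/s

34.4 m³/s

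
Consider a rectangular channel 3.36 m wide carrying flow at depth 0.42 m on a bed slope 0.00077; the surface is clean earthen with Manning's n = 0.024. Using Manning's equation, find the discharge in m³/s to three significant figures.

A = b·y = 3.36 × 0.42 = 1.411 m²
P = b + 2y = 3.36 + 2×0.42 = 4.200 m
R = A/P = 1.411/4.200 = 0.3360 m
Q = (1/n)·A·R^(2/3)·S^(1/2) = (1/0.024) × 1.411 × 0.3360^(2/3) × 0.00077^(1/2) = 0.7886 m³/s

0.789 m³/s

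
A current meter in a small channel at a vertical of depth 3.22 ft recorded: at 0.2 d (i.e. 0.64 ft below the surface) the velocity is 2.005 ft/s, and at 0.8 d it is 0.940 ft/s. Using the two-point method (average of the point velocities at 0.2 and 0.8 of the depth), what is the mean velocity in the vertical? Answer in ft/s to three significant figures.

1.47 ft/s

v̄ = (2.005 + 0.940) / 2 = 1.473 ft/s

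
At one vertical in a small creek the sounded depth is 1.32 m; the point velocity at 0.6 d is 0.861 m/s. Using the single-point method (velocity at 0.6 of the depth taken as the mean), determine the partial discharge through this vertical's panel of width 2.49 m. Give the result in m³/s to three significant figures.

v̄ = v₀.₆ = 0.861 m/s
q = v̄ × d × w = 0.8610 × 1.32 × 2.49 = 2.830 m³/s

2.83 m³/s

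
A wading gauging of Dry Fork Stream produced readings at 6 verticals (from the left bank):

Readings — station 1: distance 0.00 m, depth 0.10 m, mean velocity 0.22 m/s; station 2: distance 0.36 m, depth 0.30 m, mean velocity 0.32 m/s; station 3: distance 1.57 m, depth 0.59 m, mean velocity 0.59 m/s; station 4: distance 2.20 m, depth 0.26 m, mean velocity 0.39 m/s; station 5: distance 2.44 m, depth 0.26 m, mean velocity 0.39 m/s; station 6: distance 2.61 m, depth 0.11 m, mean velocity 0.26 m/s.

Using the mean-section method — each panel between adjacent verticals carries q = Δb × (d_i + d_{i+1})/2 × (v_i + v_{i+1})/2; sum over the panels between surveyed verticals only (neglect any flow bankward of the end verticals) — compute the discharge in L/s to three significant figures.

430 L/s

Panel 1-2: Δb = 0.36 m, d̄ = (0.10+0.30)/2 = 0.2, v̄ = (0.22+0.32)/2 = 0.27 → q = 0.36×0.2×0.27 = 0.01944 m³/s
Panel 2-3: Δb = 1.21 m, d̄ = (0.30+0.59)/2 = 0.445, v̄ = (0.32+0.59)/2 = 0.455 → q = 1.21×0.445×0.455 = 0.2450 m³/s
Panel 3-4: Δb = 0.63 m, d̄ = (0.59+0.26)/2 = 0.425, v̄ = (0.59+0.39)/2 = 0.49 → q = 0.63×0.425×0.49 = 0.1312 m³/s
Panel 4-5: Δb = 0.24 m, d̄ = (0.26+0.26)/2 = 0.26, v̄ = (0.39+0.39)/2 = 0.39 → q = 0.24×0.26×0.39 = 0.02434 m³/s
Panel 5-6: Δb = 0.17 m, d̄ = (0.26+0.11)/2 = 0.185, v̄ = (0.39+0.26)/2 = 0.325 → q = 0.17×0.185×0.325 = 0.01022 m³/s
Q = Σ q = 0.4302 m³/s
= 0.4302 × 1000 = 430.2 L/s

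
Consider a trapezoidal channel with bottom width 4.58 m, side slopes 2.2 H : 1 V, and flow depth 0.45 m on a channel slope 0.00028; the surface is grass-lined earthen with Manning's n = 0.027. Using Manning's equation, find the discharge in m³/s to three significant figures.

0.802 m³/s

A = (b + z·y)·y = (4.58 + 2.2×0.45)×0.45 = 2.507 m²
P = b + 2y√(1+z²) = 4.58 + 2×0.45×√(1+2.2²) = 6.755 m
R = A/P = 2.507/6.755 = 0.3711 m
Q = (1/n)·A·R^(2/3)·S^(1/2) = (1/0.027) × 2.507 × 0.3711^(2/3) × 0.00028^(1/2) = 0.8021 m³/s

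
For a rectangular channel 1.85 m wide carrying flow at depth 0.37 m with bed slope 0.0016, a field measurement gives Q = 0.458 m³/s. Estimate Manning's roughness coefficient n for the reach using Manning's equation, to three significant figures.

0.0246

A = b·y = 1.85 × 0.37 = 0.6845 m²
P = b + 2y = 1.85 + 2×0.37 = 2.590 m
R = A/P = 0.6845/2.590 = 0.2643 m
n = (1/Q)·A·R^(2/3)·S^(1/2) = (1/0.458) × 0.6845 × 0.4118 × 0.04000 = 0.02462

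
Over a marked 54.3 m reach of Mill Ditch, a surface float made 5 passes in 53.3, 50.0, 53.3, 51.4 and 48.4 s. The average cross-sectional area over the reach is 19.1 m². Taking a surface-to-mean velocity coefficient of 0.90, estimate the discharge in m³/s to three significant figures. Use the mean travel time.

t̄ = (53.3 + 50.0 + 53.3 + 51.4 + 48.4) / 5 = 51.28 s
v_surface = L / t̄ = 54.3 / 51.28 = 1.059 m/s
v_mean = 0.90 × 1.059 = 0.9530 m/s
Q = A × v_mean = 19.1 × 0.9530 = 18.20 m³/s

18.2 m³/s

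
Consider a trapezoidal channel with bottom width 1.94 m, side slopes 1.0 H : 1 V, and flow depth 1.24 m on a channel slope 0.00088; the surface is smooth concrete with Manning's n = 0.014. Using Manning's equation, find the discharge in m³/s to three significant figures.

A = (b + z·y)·y = (1.94 + 1.0×1.24)×1.24 = 3.943 m²
P = b + 2y√(1+z²) = 1.94 + 2×1.24×√(1+1.0²) = 5.447 m
R = A/P = 3.943/5.447 = 0.7239 m
Q = (1/n)·A·R^(2/3)·S^(1/2) = (1/0.014) × 3.943 × 0.7239^(2/3) × 0.00088^(1/2) = 6.736 m³/s

6.74 m³/s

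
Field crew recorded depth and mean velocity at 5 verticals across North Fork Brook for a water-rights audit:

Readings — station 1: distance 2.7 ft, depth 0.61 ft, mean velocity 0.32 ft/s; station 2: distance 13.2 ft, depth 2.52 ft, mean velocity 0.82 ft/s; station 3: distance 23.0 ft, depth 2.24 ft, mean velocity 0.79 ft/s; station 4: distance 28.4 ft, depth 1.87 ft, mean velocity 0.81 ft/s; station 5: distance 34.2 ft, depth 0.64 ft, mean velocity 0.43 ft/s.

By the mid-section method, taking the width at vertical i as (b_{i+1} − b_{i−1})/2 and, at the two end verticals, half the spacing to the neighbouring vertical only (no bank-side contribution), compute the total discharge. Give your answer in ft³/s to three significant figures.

44.7 ft³/s

w_1 = (13.2 − 2.7)/2 = 5.25 ft; q_1 = 0.32 × 0.61 × 5.25 = 1.025 ft³/s
w_2 = (23.0 − 2.7)/2 = 10.15 ft; q_2 = 0.82 × 2.52 × 10.15 = 20.97 ft³/s
w_3 = (28.4 − 13.2)/2 = 7.6 ft; q_3 = 0.79 × 2.24 × 7.6 = 13.45 ft³/s
w_4 = (34.2 − 23.0)/2 = 5.6 ft; q_4 = 0.81 × 1.87 × 5.6 = 8.482 ft³/s
w_5 = (34.2 − 28.4)/2 = 2.9 ft; q_5 = 0.43 × 0.64 × 2.9 = 0.7981 ft³/s
Q = Σ qᵢ = 44.73 ft³/s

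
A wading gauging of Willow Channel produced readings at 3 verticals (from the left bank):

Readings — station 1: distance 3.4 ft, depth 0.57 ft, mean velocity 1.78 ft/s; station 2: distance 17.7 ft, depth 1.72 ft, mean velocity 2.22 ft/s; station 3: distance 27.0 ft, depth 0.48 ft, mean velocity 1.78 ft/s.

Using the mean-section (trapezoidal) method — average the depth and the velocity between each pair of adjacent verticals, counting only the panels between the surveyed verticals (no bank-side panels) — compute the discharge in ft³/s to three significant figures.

Panel 1-2: Δb = 14.3 ft, d̄ = (0.57+1.72)/2 = 1.145, v̄ = (1.78+2.22)/2 = 2 → q = 14.3×1.145×2 = 32.75 ft³/s
Panel 2-3: Δb = 9.3 ft, d̄ = (1.72+0.48)/2 = 1.1, v̄ = (2.22+1.78)/2 = 2 → q = 9.3×1.1×2 = 20.46 ft³/s
Q = Σ q = 53.21 ft³/s

53.2 ft³/s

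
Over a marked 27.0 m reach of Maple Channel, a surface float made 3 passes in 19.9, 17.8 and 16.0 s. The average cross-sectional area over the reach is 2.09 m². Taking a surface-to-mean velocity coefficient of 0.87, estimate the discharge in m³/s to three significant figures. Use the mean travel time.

t̄ = (19.9 + 17.8 + 16.0) / 3 = 17.9 s
v_surface = L / t̄ = 27.0 / 17.9 = 1.508 m/s
v_mean = 0.87 × 1.508 = 1.312 m/s
Q = A × v_mean = 2.09 × 1.312 = 2.743 m³/s

2.74 m³/s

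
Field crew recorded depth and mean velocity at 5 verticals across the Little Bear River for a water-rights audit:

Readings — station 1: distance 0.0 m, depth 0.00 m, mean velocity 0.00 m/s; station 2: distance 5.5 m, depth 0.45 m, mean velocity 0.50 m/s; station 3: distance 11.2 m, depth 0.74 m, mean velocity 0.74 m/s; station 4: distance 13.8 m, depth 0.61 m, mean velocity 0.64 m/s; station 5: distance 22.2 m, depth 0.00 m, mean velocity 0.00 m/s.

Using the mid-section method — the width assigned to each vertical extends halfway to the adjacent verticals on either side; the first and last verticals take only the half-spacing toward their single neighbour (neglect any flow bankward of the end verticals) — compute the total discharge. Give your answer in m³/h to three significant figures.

20400 m³/h

w_2 = (11.2 − 0.0)/2 = 5.6 m; q_2 = 0.50 × 0.45 × 5.6 = 1.260 m³/s
w_3 = (13.8 − 5.5)/2 = 4.15 m; q_3 = 0.74 × 0.74 × 4.15 = 2.273 m³/s
w_4 = (22.2 − 11.2)/2 = 5.5 m; q_4 = 0.64 × 0.61 × 5.5 = 2.147 m³/s
Stations 1, 5 contribute zero (depth or velocity is 0).
Q = Σ qᵢ = 5.680 m³/s
= 5.680 × 3600 = 20450 m³/h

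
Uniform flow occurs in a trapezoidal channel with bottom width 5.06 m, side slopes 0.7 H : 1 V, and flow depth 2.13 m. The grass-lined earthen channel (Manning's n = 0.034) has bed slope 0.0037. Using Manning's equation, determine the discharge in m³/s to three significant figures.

30.6 m³/s

A = (b + z·y)·y = (5.06 + 0.7×2.13)×2.13 = 13.95 m²
P = b + 2y√(1+z²) = 5.06 + 2×2.13×√(1+0.7²) = 10.26 m
R = A/P = 13.95/10.26 = 1.360 m
Q = (1/n)·A·R^(2/3)·S^(1/2) = (1/0.034) × 13.95 × 1.360^(2/3) × 0.0037^(1/2) = 30.64 m³/s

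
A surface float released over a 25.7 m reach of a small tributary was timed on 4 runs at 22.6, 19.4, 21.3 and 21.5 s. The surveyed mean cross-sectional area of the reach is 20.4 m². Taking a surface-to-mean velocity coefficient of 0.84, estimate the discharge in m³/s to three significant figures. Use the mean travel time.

t̄ = (22.6 + 19.4 + 21.3 + 21.5) / 4 = 21.2 s
v_surface = L / t̄ = 25.7 / 21.2 = 1.212 m/s
v_mean = 0.84 × 1.212 = 1.018 m/s
Q = A × v_mean = 20.4 × 1.018 = 20.77 m³/s

20.8 m³/s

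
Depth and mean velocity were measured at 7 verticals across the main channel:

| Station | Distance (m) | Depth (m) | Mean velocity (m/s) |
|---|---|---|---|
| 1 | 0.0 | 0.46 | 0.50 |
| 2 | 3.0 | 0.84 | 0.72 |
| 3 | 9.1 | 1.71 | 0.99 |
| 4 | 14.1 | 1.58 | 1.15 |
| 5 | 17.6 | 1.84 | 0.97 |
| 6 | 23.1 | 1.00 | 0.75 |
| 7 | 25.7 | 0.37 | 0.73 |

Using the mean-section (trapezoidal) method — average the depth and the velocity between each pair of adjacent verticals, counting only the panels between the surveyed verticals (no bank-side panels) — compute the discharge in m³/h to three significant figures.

112000 m³/h

Panel 1-2: Δb = 3 m, d̄ = (0.46+0.84)/2 = 0.65, v̄ = (0.50+0.72)/2 = 0.61 → q = 3×0.65×0.61 = 1.190 m³/s
Panel 2-3: Δb = 6.1 m, d̄ = (0.84+1.71)/2 = 1.275, v̄ = (0.72+0.99)/2 = 0.855 → q = 6.1×1.275×0.855 = 6.650 m³/s
Panel 3-4: Δb = 5 m, d̄ = (1.71+1.58)/2 = 1.645, v̄ = (0.99+1.15)/2 = 1.07 → q = 5×1.645×1.07 = 8.801 m³/s
Panel 4-5: Δb = 3.5 m, d̄ = (1.58+1.84)/2 = 1.71, v̄ = (1.15+0.97)/2 = 1.06 → q = 3.5×1.71×1.06 = 6.344 m³/s
Panel 5-6: Δb = 5.5 m, d̄ = (1.84+1.00)/2 = 1.42, v̄ = (0.97+0.75)/2 = 0.86 → q = 5.5×1.42×0.86 = 6.717 m³/s
Panel 6-7: Δb = 2.6 m, d̄ = (1.00+0.37)/2 = 0.685, v̄ = (0.75+0.73)/2 = 0.74 → q = 2.6×0.685×0.74 = 1.318 m³/s
Q = Σ q = 31.02 m³/s
= 31.02 × 3600 = 111700 m³/h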